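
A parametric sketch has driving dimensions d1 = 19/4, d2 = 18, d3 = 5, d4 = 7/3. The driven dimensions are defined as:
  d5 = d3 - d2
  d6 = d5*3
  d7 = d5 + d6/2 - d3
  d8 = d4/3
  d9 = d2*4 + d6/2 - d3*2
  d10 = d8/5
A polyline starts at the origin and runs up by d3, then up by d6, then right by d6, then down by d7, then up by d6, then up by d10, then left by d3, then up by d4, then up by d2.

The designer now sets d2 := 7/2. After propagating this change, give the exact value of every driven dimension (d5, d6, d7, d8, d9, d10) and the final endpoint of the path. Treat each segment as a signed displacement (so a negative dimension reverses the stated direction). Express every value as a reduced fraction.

d5 = 3/2
d6 = 9/2
d7 = -5/4
d8 = 7/9
d9 = 25/4
d10 = 7/45
endpoint = (-1/2, 3823/180)

Apply edit: d2 := 7/2
  d5 = d3 - d2 = 3/2
  d6 = d5*3 = 9/2
  d7 = d5 + d6/2 - d3 = -5/4
  d8 = d4/3 = 7/9
  d9 = d2*4 + d6/2 - d3*2 = 25/4
  d10 = d8/5 = 7/45
Walk from origin (0, 0):
  seg 1: up by d3 = 5 → (0, 5)
  seg 2: up by d6 = 9/2 → (0, 19/2)
  seg 3: right by d6 = 9/2 → (9/2, 19/2)
  seg 4: down by d7 = -5/4 → (9/2, 43/4)
  seg 5: up by d6 = 9/2 → (9/2, 61/4)
  seg 6: up by d10 = 7/45 → (9/2, 2773/180)
  seg 7: left by d3 = 5 → (-1/2, 2773/180)
  seg 8: up by d4 = 7/3 → (-1/2, 3193/180)
  seg 9: up by d2 = 7/2 → (-1/2, 3823/180)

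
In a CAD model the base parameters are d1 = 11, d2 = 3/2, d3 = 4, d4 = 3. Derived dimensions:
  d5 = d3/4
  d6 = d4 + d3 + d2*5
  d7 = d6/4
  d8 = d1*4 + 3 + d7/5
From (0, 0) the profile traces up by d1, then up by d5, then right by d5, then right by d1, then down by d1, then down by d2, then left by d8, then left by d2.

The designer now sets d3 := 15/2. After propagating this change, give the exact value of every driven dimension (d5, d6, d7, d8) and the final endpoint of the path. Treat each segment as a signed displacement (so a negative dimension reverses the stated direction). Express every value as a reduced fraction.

Apply edit: d3 := 15/2
  d5 = d3/4 = 15/8
  d6 = d4 + d3 + d2*5 = 18
  d7 = d6/4 = 9/2
  d8 = d1*4 + 3 + d7/5 = 479/10
Walk from origin (0, 0):
  seg 1: up by d1 = 11 → (0, 11)
  seg 2: up by d5 = 15/8 → (0, 103/8)
  seg 3: right by d5 = 15/8 → (15/8, 103/8)
  seg 4: right by d1 = 11 → (103/8, 103/8)
  seg 5: down by d1 = 11 → (103/8, 15/8)
  seg 6: down by d2 = 3/2 → (103/8, 3/8)
  seg 7: left by d8 = 479/10 → (-1401/40, 3/8)
  seg 8: left by d2 = 3/2 → (-1461/40, 3/8)

d5 = 15/8
d6 = 18
d7 = 9/2
d8 = 479/10
endpoint = (-1461/40, 3/8)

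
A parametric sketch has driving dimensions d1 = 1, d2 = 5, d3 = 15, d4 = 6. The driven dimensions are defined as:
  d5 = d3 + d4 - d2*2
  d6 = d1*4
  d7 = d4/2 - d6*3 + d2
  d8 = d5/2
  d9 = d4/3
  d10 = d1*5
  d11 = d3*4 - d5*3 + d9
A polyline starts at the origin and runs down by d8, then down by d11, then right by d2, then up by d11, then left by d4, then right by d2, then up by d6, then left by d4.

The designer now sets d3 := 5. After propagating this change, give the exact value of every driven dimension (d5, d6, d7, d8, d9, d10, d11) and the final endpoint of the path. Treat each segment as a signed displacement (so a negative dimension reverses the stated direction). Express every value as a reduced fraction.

Apply edit: d3 := 5
  d5 = d3 + d4 - d2*2 = 1
  d6 = d1*4 = 4
  d7 = d4/2 - d6*3 + d2 = -4
  d8 = d5/2 = 1/2
  d9 = d4/3 = 2
  d10 = d1*5 = 5
  d11 = d3*4 - d5*3 + d9 = 19
Walk from origin (0, 0):
  seg 1: down by d8 = 1/2 → (0, -1/2)
  seg 2: down by d11 = 19 → (0, -39/2)
  seg 3: right by d2 = 5 → (5, -39/2)
  seg 4: up by d11 = 19 → (5, -1/2)
  seg 5: left by d4 = 6 → (-1, -1/2)
  seg 6: right by d2 = 5 → (4, -1/2)
  seg 7: up by d6 = 4 → (4, 7/2)
  seg 8: left by d4 = 6 → (-2, 7/2)

d5 = 1
d6 = 4
d7 = -4
d8 = 1/2
d9 = 2
d10 = 5
d11 = 19
endpoint = (-2, 7/2)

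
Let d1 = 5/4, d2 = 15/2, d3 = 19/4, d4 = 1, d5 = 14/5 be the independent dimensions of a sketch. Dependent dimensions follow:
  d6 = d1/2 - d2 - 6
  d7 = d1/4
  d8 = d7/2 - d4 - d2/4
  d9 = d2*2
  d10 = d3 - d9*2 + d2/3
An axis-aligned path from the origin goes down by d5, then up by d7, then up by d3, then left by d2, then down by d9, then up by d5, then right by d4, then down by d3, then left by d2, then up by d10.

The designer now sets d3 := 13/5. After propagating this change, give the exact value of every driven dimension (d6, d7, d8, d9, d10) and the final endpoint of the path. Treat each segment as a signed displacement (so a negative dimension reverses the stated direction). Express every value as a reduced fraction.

d6 = -103/8
d7 = 5/16
d8 = -87/32
d9 = 15
d10 = -249/10
endpoint = (-14, -3167/80)

Apply edit: d3 := 13/5
  d6 = d1/2 - d2 - 6 = -103/8
  d7 = d1/4 = 5/16
  d8 = d7/2 - d4 - d2/4 = -87/32
  d9 = d2*2 = 15
  d10 = d3 - d9*2 + d2/3 = -249/10
Walk from origin (0, 0):
  seg 1: down by d5 = 14/5 → (0, -14/5)
  seg 2: up by d7 = 5/16 → (0, -199/80)
  seg 3: up by d3 = 13/5 → (0, 9/80)
  seg 4: left by d2 = 15/2 → (-15/2, 9/80)
  seg 5: down by d9 = 15 → (-15/2, -1191/80)
  seg 6: up by d5 = 14/5 → (-15/2, -967/80)
  seg 7: right by d4 = 1 → (-13/2, -967/80)
  seg 8: down by d3 = 13/5 → (-13/2, -235/16)
  seg 9: left by d2 = 15/2 → (-14, -235/16)
  seg 10: up by d10 = -249/10 → (-14, -3167/80)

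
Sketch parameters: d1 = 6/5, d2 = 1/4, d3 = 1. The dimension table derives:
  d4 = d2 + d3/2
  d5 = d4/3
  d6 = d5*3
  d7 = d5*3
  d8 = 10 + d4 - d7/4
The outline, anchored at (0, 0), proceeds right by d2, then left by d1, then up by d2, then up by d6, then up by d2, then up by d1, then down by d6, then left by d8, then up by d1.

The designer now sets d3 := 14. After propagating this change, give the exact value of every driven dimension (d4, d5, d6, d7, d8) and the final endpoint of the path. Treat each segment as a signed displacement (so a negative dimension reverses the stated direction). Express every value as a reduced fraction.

d4 = 29/4
d5 = 29/12
d6 = 29/4
d7 = 29/4
d8 = 247/16
endpoint = (-1311/80, 29/10)

Apply edit: d3 := 14
  d4 = d2 + d3/2 = 29/4
  d5 = d4/3 = 29/12
  d6 = d5*3 = 29/4
  d7 = d5*3 = 29/4
  d8 = 10 + d4 - d7/4 = 247/16
Walk from origin (0, 0):
  seg 1: right by d2 = 1/4 → (1/4, 0)
  seg 2: left by d1 = 6/5 → (-19/20, 0)
  seg 3: up by d2 = 1/4 → (-19/20, 1/4)
  seg 4: up by d6 = 29/4 → (-19/20, 15/2)
  seg 5: up by d2 = 1/4 → (-19/20, 31/4)
  seg 6: up by d1 = 6/5 → (-19/20, 179/20)
  seg 7: down by d6 = 29/4 → (-19/20, 17/10)
  seg 8: left by d8 = 247/16 → (-1311/80, 17/10)
  seg 9: up by d1 = 6/5 → (-1311/80, 29/10)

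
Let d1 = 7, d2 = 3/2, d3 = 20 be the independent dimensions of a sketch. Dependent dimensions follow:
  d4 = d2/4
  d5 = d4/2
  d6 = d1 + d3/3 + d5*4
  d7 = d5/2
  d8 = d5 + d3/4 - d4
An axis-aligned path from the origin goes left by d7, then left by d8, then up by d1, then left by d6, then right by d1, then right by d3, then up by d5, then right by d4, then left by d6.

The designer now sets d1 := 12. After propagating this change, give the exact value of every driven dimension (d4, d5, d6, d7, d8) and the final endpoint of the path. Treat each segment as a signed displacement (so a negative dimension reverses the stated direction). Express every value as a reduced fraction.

d4 = 3/8
d5 = 3/16
d6 = 233/12
d7 = 3/32
d8 = 77/16
endpoint = (-1091/96, 195/16)

Apply edit: d1 := 12
  d4 = d2/4 = 3/8
  d5 = d4/2 = 3/16
  d6 = d1 + d3/3 + d5*4 = 233/12
  d7 = d5/2 = 3/32
  d8 = d5 + d3/4 - d4 = 77/16
Walk from origin (0, 0):
  seg 1: left by d7 = 3/32 → (-3/32, 0)
  seg 2: left by d8 = 77/16 → (-157/32, 0)
  seg 3: up by d1 = 12 → (-157/32, 12)
  seg 4: left by d6 = 233/12 → (-2335/96, 12)
  seg 5: right by d1 = 12 → (-1183/96, 12)
  seg 6: right by d3 = 20 → (737/96, 12)
  seg 7: up by d5 = 3/16 → (737/96, 195/16)
  seg 8: right by d4 = 3/8 → (773/96, 195/16)
  seg 9: left by d6 = 233/12 → (-1091/96, 195/16)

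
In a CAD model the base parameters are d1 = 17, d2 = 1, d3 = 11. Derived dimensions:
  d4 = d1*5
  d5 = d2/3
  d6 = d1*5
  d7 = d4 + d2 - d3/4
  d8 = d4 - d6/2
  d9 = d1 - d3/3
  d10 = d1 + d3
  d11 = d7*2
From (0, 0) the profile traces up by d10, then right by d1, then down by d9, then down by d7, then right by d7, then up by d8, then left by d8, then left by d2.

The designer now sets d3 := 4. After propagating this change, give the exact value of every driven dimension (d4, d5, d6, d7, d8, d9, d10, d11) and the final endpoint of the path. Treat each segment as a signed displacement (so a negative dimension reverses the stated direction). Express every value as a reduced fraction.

Apply edit: d3 := 4
  d4 = d1*5 = 85
  d5 = d2/3 = 1/3
  d6 = d1*5 = 85
  d7 = d4 + d2 - d3/4 = 85
  d8 = d4 - d6/2 = 85/2
  d9 = d1 - d3/3 = 47/3
  d10 = d1 + d3 = 21
  d11 = d7*2 = 170
Walk from origin (0, 0):
  seg 1: up by d10 = 21 → (0, 21)
  seg 2: right by d1 = 17 → (17, 21)
  seg 3: down by d9 = 47/3 → (17, 16/3)
  seg 4: down by d7 = 85 → (17, -239/3)
  seg 5: right by d7 = 85 → (102, -239/3)
  seg 6: up by d8 = 85/2 → (102, -223/6)
  seg 7: left by d8 = 85/2 → (119/2, -223/6)
  seg 8: left by d2 = 1 → (117/2, -223/6)

d4 = 85
d5 = 1/3
d6 = 85
d7 = 85
d8 = 85/2
d9 = 47/3
d10 = 21
d11 = 170
endpoint = (117/2, -223/6)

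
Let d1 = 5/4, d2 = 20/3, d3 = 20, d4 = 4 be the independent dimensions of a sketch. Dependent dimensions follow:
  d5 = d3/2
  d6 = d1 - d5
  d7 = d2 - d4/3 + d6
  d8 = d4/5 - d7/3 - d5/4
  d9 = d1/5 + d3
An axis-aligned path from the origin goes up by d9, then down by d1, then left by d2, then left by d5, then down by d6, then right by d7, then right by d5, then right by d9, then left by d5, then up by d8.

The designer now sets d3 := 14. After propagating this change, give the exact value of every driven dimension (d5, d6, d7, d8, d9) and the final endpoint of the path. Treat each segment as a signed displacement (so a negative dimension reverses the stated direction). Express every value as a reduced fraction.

Apply edit: d3 := 14
  d5 = d3/2 = 7
  d6 = d1 - d5 = -23/4
  d7 = d2 - d4/3 + d6 = -5/12
  d8 = d4/5 - d7/3 - d5/4 = -73/90
  d9 = d1/5 + d3 = 57/4
Walk from origin (0, 0):
  seg 1: up by d9 = 57/4 → (0, 57/4)
  seg 2: down by d1 = 5/4 → (0, 13)
  seg 3: left by d2 = 20/3 → (-20/3, 13)
  seg 4: left by d5 = 7 → (-41/3, 13)
  seg 5: down by d6 = -23/4 → (-41/3, 75/4)
  seg 6: right by d7 = -5/12 → (-169/12, 75/4)
  seg 7: right by d5 = 7 → (-85/12, 75/4)
  seg 8: right by d9 = 57/4 → (43/6, 75/4)
  seg 9: left by d5 = 7 → (1/6, 75/4)
  seg 10: up by d8 = -73/90 → (1/6, 3229/180)

d5 = 7
d6 = -23/4
d7 = -5/12
d8 = -73/90
d9 = 57/4
endpoint = (1/6, 3229/180)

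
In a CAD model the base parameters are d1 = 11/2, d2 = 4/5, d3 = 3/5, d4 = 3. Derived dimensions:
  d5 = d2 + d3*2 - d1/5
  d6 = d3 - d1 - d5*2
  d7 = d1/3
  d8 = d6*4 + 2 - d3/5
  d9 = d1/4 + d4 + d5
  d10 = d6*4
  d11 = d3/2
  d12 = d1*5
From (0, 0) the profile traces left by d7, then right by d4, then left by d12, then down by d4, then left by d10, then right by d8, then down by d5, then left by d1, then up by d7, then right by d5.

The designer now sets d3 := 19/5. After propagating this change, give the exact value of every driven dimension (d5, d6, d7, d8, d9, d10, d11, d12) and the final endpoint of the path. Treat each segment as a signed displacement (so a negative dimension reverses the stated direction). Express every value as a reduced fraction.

d5 = 73/10
d6 = -163/10
d7 = 11/6
d8 = -1599/25
d9 = 467/40
d10 = -326/5
d11 = 19/10
d12 = 55/2
endpoint = (-1747/75, -127/15)

Apply edit: d3 := 19/5
  d5 = d2 + d3*2 - d1/5 = 73/10
  d6 = d3 - d1 - d5*2 = -163/10
  d7 = d1/3 = 11/6
  d8 = d6*4 + 2 - d3/5 = -1599/25
  d9 = d1/4 + d4 + d5 = 467/40
  d10 = d6*4 = -326/5
  d11 = d3/2 = 19/10
  d12 = d1*5 = 55/2
Walk from origin (0, 0):
  seg 1: left by d7 = 11/6 → (-11/6, 0)
  seg 2: right by d4 = 3 → (7/6, 0)
  seg 3: left by d12 = 55/2 → (-79/3, 0)
  seg 4: down by d4 = 3 → (-79/3, -3)
  seg 5: left by d10 = -326/5 → (583/15, -3)
  seg 6: right by d8 = -1599/25 → (-1882/75, -3)
  seg 7: down by d5 = 73/10 → (-1882/75, -103/10)
  seg 8: left by d1 = 11/2 → (-4589/150, -103/10)
  seg 9: up by d7 = 11/6 → (-4589/150, -127/15)
  seg 10: right by d5 = 73/10 → (-1747/75, -127/15)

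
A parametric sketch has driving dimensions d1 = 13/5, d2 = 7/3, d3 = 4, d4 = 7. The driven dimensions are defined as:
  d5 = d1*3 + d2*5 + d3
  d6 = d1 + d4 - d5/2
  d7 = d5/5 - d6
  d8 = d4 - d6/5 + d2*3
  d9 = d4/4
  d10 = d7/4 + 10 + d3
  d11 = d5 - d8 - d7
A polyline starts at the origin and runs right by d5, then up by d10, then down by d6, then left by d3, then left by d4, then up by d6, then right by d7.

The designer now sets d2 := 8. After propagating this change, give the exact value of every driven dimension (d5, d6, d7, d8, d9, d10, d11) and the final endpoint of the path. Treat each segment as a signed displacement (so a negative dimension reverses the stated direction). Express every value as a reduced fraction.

Apply edit: d2 := 8
  d5 = d1*3 + d2*5 + d3 = 259/5
  d6 = d1 + d4 - d5/2 = -163/10
  d7 = d5/5 - d6 = 1333/50
  d8 = d4 - d6/5 + d2*3 = 1713/50
  d9 = d4/4 = 7/4
  d10 = d7/4 + 10 + d3 = 4133/200
  d11 = d5 - d8 - d7 = -228/25
Walk from origin (0, 0):
  seg 1: right by d5 = 259/5 → (259/5, 0)
  seg 2: up by d10 = 4133/200 → (259/5, 4133/200)
  seg 3: down by d6 = -163/10 → (259/5, 7393/200)
  seg 4: left by d3 = 4 → (239/5, 7393/200)
  seg 5: left by d4 = 7 → (204/5, 7393/200)
  seg 6: up by d6 = -163/10 → (204/5, 4133/200)
  seg 7: right by d7 = 1333/50 → (3373/50, 4133/200)

d5 = 259/5
d6 = -163/10
d7 = 1333/50
d8 = 1713/50
d9 = 7/4
d10 = 4133/200
d11 = -228/25
endpoint = (3373/50, 4133/200)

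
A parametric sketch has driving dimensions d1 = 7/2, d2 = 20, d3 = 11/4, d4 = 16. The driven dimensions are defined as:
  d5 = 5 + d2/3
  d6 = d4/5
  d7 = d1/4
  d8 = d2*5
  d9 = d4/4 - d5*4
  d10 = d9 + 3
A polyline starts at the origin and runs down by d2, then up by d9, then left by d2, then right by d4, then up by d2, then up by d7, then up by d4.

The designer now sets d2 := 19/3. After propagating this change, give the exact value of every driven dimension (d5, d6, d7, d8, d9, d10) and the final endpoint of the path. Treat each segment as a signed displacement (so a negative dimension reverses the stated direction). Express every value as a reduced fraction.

d5 = 64/9
d6 = 16/5
d7 = 7/8
d8 = 95/3
d9 = -220/9
d10 = -193/9
endpoint = (29/3, -545/72)

Apply edit: d2 := 19/3
  d5 = 5 + d2/3 = 64/9
  d6 = d4/5 = 16/5
  d7 = d1/4 = 7/8
  d8 = d2*5 = 95/3
  d9 = d4/4 - d5*4 = -220/9
  d10 = d9 + 3 = -193/9
Walk from origin (0, 0):
  seg 1: down by d2 = 19/3 → (0, -19/3)
  seg 2: up by d9 = -220/9 → (0, -277/9)
  seg 3: left by d2 = 19/3 → (-19/3, -277/9)
  seg 4: right by d4 = 16 → (29/3, -277/9)
  seg 5: up by d2 = 19/3 → (29/3, -220/9)
  seg 6: up by d7 = 7/8 → (29/3, -1697/72)
  seg 7: up by d4 = 16 → (29/3, -545/72)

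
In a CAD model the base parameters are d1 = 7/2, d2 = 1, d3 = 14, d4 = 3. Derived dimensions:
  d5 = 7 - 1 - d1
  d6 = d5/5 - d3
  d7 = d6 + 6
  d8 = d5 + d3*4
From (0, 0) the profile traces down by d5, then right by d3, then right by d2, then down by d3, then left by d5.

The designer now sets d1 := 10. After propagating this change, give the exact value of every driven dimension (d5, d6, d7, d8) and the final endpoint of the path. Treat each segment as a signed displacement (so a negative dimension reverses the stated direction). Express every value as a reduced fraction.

d5 = -4
d6 = -74/5
d7 = -44/5
d8 = 52
endpoint = (19, -10)

Apply edit: d1 := 10
  d5 = 7 - 1 - d1 = -4
  d6 = d5/5 - d3 = -74/5
  d7 = d6 + 6 = -44/5
  d8 = d5 + d3*4 = 52
Walk from origin (0, 0):
  seg 1: down by d5 = -4 → (0, 4)
  seg 2: right by d3 = 14 → (14, 4)
  seg 3: right by d2 = 1 → (15, 4)
  seg 4: down by d3 = 14 → (15, -10)
  seg 5: left by d5 = -4 → (19, -10)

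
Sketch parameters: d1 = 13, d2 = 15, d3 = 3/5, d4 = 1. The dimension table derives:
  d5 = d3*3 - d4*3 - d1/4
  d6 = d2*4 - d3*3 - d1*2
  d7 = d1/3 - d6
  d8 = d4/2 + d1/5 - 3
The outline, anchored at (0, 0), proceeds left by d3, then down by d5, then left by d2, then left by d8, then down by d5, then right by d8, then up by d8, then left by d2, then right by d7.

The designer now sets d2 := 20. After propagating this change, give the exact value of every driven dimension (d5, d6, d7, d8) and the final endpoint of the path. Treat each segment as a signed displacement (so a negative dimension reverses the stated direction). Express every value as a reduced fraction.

Apply edit: d2 := 20
  d5 = d3*3 - d4*3 - d1/4 = -89/20
  d6 = d2*4 - d3*3 - d1*2 = 261/5
  d7 = d1/3 - d6 = -718/15
  d8 = d4/2 + d1/5 - 3 = 1/10
Walk from origin (0, 0):
  seg 1: left by d3 = 3/5 → (-3/5, 0)
  seg 2: down by d5 = -89/20 → (-3/5, 89/20)
  seg 3: left by d2 = 20 → (-103/5, 89/20)
  seg 4: left by d8 = 1/10 → (-207/10, 89/20)
  seg 5: down by d5 = -89/20 → (-207/10, 89/10)
  seg 6: right by d8 = 1/10 → (-103/5, 89/10)
  seg 7: up by d8 = 1/10 → (-103/5, 9)
  seg 8: left by d2 = 20 → (-203/5, 9)
  seg 9: right by d7 = -718/15 → (-1327/15, 9)

d5 = -89/20
d6 = 261/5
d7 = -718/15
d8 = 1/10
endpoint = (-1327/15, 9)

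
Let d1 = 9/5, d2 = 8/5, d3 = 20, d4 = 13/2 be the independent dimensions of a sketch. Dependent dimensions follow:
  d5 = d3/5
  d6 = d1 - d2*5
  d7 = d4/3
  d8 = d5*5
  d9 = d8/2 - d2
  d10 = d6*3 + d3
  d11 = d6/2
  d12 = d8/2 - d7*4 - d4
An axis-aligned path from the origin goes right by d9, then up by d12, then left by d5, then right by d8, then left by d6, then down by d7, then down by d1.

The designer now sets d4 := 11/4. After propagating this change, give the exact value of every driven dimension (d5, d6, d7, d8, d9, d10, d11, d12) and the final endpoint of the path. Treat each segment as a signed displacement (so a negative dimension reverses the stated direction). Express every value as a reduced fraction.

d5 = 4
d6 = -31/5
d7 = 11/12
d8 = 20
d9 = 42/5
d10 = 7/5
d11 = -31/10
d12 = 43/12
endpoint = (153/5, 13/15)

Apply edit: d4 := 11/4
  d5 = d3/5 = 4
  d6 = d1 - d2*5 = -31/5
  d7 = d4/3 = 11/12
  d8 = d5*5 = 20
  d9 = d8/2 - d2 = 42/5
  d10 = d6*3 + d3 = 7/5
  d11 = d6/2 = -31/10
  d12 = d8/2 - d7*4 - d4 = 43/12
Walk from origin (0, 0):
  seg 1: right by d9 = 42/5 → (42/5, 0)
  seg 2: up by d12 = 43/12 → (42/5, 43/12)
  seg 3: left by d5 = 4 → (22/5, 43/12)
  seg 4: right by d8 = 20 → (122/5, 43/12)
  seg 5: left by d6 = -31/5 → (153/5, 43/12)
  seg 6: down by d7 = 11/12 → (153/5, 8/3)
  seg 7: down by d1 = 9/5 → (153/5, 13/15)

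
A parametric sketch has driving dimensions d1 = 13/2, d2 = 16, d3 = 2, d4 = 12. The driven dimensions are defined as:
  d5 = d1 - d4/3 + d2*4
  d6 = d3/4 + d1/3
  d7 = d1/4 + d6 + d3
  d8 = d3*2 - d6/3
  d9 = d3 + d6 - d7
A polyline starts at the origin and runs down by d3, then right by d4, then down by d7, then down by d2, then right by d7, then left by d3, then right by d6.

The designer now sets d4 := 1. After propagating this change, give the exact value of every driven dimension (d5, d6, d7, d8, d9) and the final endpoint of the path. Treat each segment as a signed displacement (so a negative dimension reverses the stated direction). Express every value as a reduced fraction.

d5 = 421/6
d6 = 8/3
d7 = 151/24
d8 = 28/9
d9 = -13/8
endpoint = (191/24, -583/24)

Apply edit: d4 := 1
  d5 = d1 - d4/3 + d2*4 = 421/6
  d6 = d3/4 + d1/3 = 8/3
  d7 = d1/4 + d6 + d3 = 151/24
  d8 = d3*2 - d6/3 = 28/9
  d9 = d3 + d6 - d7 = -13/8
Walk from origin (0, 0):
  seg 1: down by d3 = 2 → (0, -2)
  seg 2: right by d4 = 1 → (1, -2)
  seg 3: down by d7 = 151/24 → (1, -199/24)
  seg 4: down by d2 = 16 → (1, -583/24)
  seg 5: right by d7 = 151/24 → (175/24, -583/24)
  seg 6: left by d3 = 2 → (127/24, -583/24)
  seg 7: right by d6 = 8/3 → (191/24, -583/24)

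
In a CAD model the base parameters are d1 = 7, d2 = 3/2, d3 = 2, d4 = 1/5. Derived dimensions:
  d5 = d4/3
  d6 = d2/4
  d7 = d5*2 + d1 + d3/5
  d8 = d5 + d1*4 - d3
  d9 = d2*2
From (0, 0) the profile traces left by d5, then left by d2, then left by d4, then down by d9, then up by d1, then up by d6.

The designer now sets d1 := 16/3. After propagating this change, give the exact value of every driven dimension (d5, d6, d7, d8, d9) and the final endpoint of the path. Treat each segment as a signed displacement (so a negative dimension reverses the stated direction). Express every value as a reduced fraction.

d5 = 1/15
d6 = 3/8
d7 = 88/15
d8 = 97/5
d9 = 3
endpoint = (-53/30, 65/24)

Apply edit: d1 := 16/3
  d5 = d4/3 = 1/15
  d6 = d2/4 = 3/8
  d7 = d5*2 + d1 + d3/5 = 88/15
  d8 = d5 + d1*4 - d3 = 97/5
  d9 = d2*2 = 3
Walk from origin (0, 0):
  seg 1: left by d5 = 1/15 → (-1/15, 0)
  seg 2: left by d2 = 3/2 → (-47/30, 0)
  seg 3: left by d4 = 1/5 → (-53/30, 0)
  seg 4: down by d9 = 3 → (-53/30, -3)
  seg 5: up by d1 = 16/3 → (-53/30, 7/3)
  seg 6: up by d6 = 3/8 → (-53/30, 65/24)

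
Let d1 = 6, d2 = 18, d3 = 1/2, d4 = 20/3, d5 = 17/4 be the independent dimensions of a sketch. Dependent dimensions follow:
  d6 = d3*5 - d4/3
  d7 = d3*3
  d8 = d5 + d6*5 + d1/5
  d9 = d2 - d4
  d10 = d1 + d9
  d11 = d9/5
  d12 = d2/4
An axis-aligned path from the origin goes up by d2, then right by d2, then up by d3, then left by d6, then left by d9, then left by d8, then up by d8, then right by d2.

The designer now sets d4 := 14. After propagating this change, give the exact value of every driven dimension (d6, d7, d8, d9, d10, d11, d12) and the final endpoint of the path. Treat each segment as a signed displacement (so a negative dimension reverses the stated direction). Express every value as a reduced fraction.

d6 = -13/6
d7 = 3/2
d8 = -323/60
d9 = 4
d10 = 10
d11 = 4/5
d12 = 9/2
endpoint = (791/20, 787/60)

Apply edit: d4 := 14
  d6 = d3*5 - d4/3 = -13/6
  d7 = d3*3 = 3/2
  d8 = d5 + d6*5 + d1/5 = -323/60
  d9 = d2 - d4 = 4
  d10 = d1 + d9 = 10
  d11 = d9/5 = 4/5
  d12 = d2/4 = 9/2
Walk from origin (0, 0):
  seg 1: up by d2 = 18 → (0, 18)
  seg 2: right by d2 = 18 → (18, 18)
  seg 3: up by d3 = 1/2 → (18, 37/2)
  seg 4: left by d6 = -13/6 → (121/6, 37/2)
  seg 5: left by d9 = 4 → (97/6, 37/2)
  seg 6: left by d8 = -323/60 → (431/20, 37/2)
  seg 7: up by d8 = -323/60 → (431/20, 787/60)
  seg 8: right by d2 = 18 → (791/20, 787/60)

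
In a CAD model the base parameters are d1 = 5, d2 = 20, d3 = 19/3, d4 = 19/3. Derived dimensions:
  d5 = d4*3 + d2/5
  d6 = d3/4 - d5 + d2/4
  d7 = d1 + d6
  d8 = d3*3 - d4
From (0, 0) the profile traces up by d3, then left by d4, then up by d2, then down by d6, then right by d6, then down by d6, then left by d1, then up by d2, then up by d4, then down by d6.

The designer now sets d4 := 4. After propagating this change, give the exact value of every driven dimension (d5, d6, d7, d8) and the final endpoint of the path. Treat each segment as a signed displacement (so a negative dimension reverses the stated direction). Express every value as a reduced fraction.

d5 = 16
d6 = -113/12
d7 = -53/12
d8 = 15
endpoint = (-221/12, 943/12)

Apply edit: d4 := 4
  d5 = d4*3 + d2/5 = 16
  d6 = d3/4 - d5 + d2/4 = -113/12
  d7 = d1 + d6 = -53/12
  d8 = d3*3 - d4 = 15
Walk from origin (0, 0):
  seg 1: up by d3 = 19/3 → (0, 19/3)
  seg 2: left by d4 = 4 → (-4, 19/3)
  seg 3: up by d2 = 20 → (-4, 79/3)
  seg 4: down by d6 = -113/12 → (-4, 143/4)
  seg 5: right by d6 = -113/12 → (-161/12, 143/4)
  seg 6: down by d6 = -113/12 → (-161/12, 271/6)
  seg 7: left by d1 = 5 → (-221/12, 271/6)
  seg 8: up by d2 = 20 → (-221/12, 391/6)
  seg 9: up by d4 = 4 → (-221/12, 415/6)
  seg 10: down by d6 = -113/12 → (-221/12, 943/12)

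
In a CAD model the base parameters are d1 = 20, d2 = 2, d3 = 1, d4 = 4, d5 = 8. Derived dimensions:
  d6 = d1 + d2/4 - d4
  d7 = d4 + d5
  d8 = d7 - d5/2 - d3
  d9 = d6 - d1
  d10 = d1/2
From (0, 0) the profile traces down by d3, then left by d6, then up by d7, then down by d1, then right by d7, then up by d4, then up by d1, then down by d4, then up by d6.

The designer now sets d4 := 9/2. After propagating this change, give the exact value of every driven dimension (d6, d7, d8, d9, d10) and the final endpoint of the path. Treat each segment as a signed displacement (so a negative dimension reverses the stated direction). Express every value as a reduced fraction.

d6 = 16
d7 = 25/2
d8 = 15/2
d9 = -4
d10 = 10
endpoint = (-7/2, 55/2)

Apply edit: d4 := 9/2
  d6 = d1 + d2/4 - d4 = 16
  d7 = d4 + d5 = 25/2
  d8 = d7 - d5/2 - d3 = 15/2
  d9 = d6 - d1 = -4
  d10 = d1/2 = 10
Walk from origin (0, 0):
  seg 1: down by d3 = 1 → (0, -1)
  seg 2: left by d6 = 16 → (-16, -1)
  seg 3: up by d7 = 25/2 → (-16, 23/2)
  seg 4: down by d1 = 20 → (-16, -17/2)
  seg 5: right by d7 = 25/2 → (-7/2, -17/2)
  seg 6: up by d4 = 9/2 → (-7/2, -4)
  seg 7: up by d1 = 20 → (-7/2, 16)
  seg 8: down by d4 = 9/2 → (-7/2, 23/2)
  seg 9: up by d6 = 16 → (-7/2, 55/2)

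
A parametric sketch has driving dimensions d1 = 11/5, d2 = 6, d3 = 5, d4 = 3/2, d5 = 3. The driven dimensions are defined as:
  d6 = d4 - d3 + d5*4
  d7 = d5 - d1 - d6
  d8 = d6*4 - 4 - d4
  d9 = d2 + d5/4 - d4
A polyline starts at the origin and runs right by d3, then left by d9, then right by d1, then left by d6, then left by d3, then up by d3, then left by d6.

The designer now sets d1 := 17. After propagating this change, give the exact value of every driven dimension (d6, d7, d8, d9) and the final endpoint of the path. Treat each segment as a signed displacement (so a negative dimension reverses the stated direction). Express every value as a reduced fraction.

Apply edit: d1 := 17
  d6 = d4 - d3 + d5*4 = 17/2
  d7 = d5 - d1 - d6 = -45/2
  d8 = d6*4 - 4 - d4 = 57/2
  d9 = d2 + d5/4 - d4 = 21/4
Walk from origin (0, 0):
  seg 1: right by d3 = 5 → (5, 0)
  seg 2: left by d9 = 21/4 → (-1/4, 0)
  seg 3: right by d1 = 17 → (67/4, 0)
  seg 4: left by d6 = 17/2 → (33/4, 0)
  seg 5: left by d3 = 5 → (13/4, 0)
  seg 6: up by d3 = 5 → (13/4, 5)
  seg 7: left by d6 = 17/2 → (-21/4, 5)

d6 = 17/2
d7 = -45/2
d8 = 57/2
d9 = 21/4
endpoint = (-21/4, 5)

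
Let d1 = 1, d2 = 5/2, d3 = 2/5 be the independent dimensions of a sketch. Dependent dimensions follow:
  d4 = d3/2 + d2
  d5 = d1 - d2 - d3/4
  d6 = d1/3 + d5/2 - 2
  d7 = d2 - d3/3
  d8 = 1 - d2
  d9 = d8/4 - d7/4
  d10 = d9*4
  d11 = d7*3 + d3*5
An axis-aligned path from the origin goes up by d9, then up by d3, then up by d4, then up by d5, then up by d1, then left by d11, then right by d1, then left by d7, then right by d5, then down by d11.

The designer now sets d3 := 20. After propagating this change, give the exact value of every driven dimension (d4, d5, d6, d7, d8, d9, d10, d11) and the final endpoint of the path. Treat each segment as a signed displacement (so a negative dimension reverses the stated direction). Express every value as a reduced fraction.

Apply edit: d3 := 20
  d4 = d3/2 + d2 = 25/2
  d5 = d1 - d2 - d3/4 = -13/2
  d6 = d1/3 + d5/2 - 2 = -59/12
  d7 = d2 - d3/3 = -25/6
  d8 = 1 - d2 = -3/2
  d9 = d8/4 - d7/4 = 2/3
  d10 = d9*4 = 8/3
  d11 = d7*3 + d3*5 = 175/2
Walk from origin (0, 0):
  seg 1: up by d9 = 2/3 → (0, 2/3)
  seg 2: up by d3 = 20 → (0, 62/3)
  seg 3: up by d4 = 25/2 → (0, 199/6)
  seg 4: up by d5 = -13/2 → (0, 80/3)
  seg 5: up by d1 = 1 → (0, 83/3)
  seg 6: left by d11 = 175/2 → (-175/2, 83/3)
  seg 7: right by d1 = 1 → (-173/2, 83/3)
  seg 8: left by d7 = -25/6 → (-247/3, 83/3)
  seg 9: right by d5 = -13/2 → (-533/6, 83/3)
  seg 10: down by d11 = 175/2 → (-533/6, -359/6)

d4 = 25/2
d5 = -13/2
d6 = -59/12
d7 = -25/6
d8 = -3/2
d9 = 2/3
d10 = 8/3
d11 = 175/2
endpoint = (-533/6, -359/6)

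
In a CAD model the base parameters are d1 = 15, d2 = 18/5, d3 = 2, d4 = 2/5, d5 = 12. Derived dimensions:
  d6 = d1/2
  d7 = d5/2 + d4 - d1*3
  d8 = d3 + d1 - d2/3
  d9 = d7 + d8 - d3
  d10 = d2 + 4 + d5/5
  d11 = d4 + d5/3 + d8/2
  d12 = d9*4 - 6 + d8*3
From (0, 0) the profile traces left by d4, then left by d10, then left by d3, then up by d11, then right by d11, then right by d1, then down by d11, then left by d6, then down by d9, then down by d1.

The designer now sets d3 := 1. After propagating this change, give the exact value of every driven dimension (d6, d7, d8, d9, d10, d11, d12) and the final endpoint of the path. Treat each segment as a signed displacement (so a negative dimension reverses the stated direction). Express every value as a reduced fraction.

d6 = 15/2
d7 = -193/5
d8 = 74/5
d9 = -124/5
d10 = 10
d11 = 59/5
d12 = -304/5
endpoint = (79/10, 49/5)

Apply edit: d3 := 1
  d6 = d1/2 = 15/2
  d7 = d5/2 + d4 - d1*3 = -193/5
  d8 = d3 + d1 - d2/3 = 74/5
  d9 = d7 + d8 - d3 = -124/5
  d10 = d2 + 4 + d5/5 = 10
  d11 = d4 + d5/3 + d8/2 = 59/5
  d12 = d9*4 - 6 + d8*3 = -304/5
Walk from origin (0, 0):
  seg 1: left by d4 = 2/5 → (-2/5, 0)
  seg 2: left by d10 = 10 → (-52/5, 0)
  seg 3: left by d3 = 1 → (-57/5, 0)
  seg 4: up by d11 = 59/5 → (-57/5, 59/5)
  seg 5: right by d11 = 59/5 → (2/5, 59/5)
  seg 6: right by d1 = 15 → (77/5, 59/5)
  seg 7: down by d11 = 59/5 → (77/5, 0)
  seg 8: left by d6 = 15/2 → (79/10, 0)
  seg 9: down by d9 = -124/5 → (79/10, 124/5)
  seg 10: down by d1 = 15 → (79/10, 49/5)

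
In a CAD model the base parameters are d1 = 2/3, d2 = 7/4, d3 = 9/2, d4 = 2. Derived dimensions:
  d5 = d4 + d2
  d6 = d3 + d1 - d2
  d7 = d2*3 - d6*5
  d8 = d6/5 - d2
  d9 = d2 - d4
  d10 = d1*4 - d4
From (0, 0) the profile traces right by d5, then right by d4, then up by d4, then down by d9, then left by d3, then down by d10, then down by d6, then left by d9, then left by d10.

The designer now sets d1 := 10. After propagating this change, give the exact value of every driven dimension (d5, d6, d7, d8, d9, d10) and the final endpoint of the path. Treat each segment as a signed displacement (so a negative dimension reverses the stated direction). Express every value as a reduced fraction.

Apply edit: d1 := 10
  d5 = d4 + d2 = 15/4
  d6 = d3 + d1 - d2 = 51/4
  d7 = d2*3 - d6*5 = -117/2
  d8 = d6/5 - d2 = 4/5
  d9 = d2 - d4 = -1/4
  d10 = d1*4 - d4 = 38
Walk from origin (0, 0):
  seg 1: right by d5 = 15/4 → (15/4, 0)
  seg 2: right by d4 = 2 → (23/4, 0)
  seg 3: up by d4 = 2 → (23/4, 2)
  seg 4: down by d9 = -1/4 → (23/4, 9/4)
  seg 5: left by d3 = 9/2 → (5/4, 9/4)
  seg 6: down by d10 = 38 → (5/4, -143/4)
  seg 7: down by d6 = 51/4 → (5/4, -97/2)
  seg 8: left by d9 = -1/4 → (3/2, -97/2)
  seg 9: left by d10 = 38 → (-73/2, -97/2)

d5 = 15/4
d6 = 51/4
d7 = -117/2
d8 = 4/5
d9 = -1/4
d10 = 38
endpoint = (-73/2, -97/2)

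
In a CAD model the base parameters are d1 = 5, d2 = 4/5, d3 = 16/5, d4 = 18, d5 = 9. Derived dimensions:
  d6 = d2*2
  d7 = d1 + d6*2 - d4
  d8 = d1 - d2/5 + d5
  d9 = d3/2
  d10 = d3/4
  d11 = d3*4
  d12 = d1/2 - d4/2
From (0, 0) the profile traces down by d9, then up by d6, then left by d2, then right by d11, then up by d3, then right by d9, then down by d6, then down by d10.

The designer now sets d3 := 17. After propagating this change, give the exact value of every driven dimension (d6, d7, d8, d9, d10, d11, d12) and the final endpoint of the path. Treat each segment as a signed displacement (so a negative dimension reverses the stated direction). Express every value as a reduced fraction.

d6 = 8/5
d7 = -49/5
d8 = 346/25
d9 = 17/2
d10 = 17/4
d11 = 68
d12 = -13/2
endpoint = (757/10, 17/4)

Apply edit: d3 := 17
  d6 = d2*2 = 8/5
  d7 = d1 + d6*2 - d4 = -49/5
  d8 = d1 - d2/5 + d5 = 346/25
  d9 = d3/2 = 17/2
  d10 = d3/4 = 17/4
  d11 = d3*4 = 68
  d12 = d1/2 - d4/2 = -13/2
Walk from origin (0, 0):
  seg 1: down by d9 = 17/2 → (0, -17/2)
  seg 2: up by d6 = 8/5 → (0, -69/10)
  seg 3: left by d2 = 4/5 → (-4/5, -69/10)
  seg 4: right by d11 = 68 → (336/5, -69/10)
  seg 5: up by d3 = 17 → (336/5, 101/10)
  seg 6: right by d9 = 17/2 → (757/10, 101/10)
  seg 7: down by d6 = 8/5 → (757/10, 17/2)
  seg 8: down by d10 = 17/4 → (757/10, 17/4)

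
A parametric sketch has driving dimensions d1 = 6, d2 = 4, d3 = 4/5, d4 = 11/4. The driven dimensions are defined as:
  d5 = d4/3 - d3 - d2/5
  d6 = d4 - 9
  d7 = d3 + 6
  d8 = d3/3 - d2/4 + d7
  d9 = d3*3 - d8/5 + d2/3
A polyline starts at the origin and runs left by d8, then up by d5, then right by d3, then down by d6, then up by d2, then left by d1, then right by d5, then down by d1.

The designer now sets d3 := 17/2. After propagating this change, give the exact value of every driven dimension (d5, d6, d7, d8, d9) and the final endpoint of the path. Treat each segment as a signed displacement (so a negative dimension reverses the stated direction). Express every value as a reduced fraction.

Apply edit: d3 := 17/2
  d5 = d4/3 - d3 - d2/5 = -503/60
  d6 = d4 - 9 = -25/4
  d7 = d3 + 6 = 29/2
  d8 = d3/3 - d2/4 + d7 = 49/3
  d9 = d3*3 - d8/5 + d2/3 = 707/30
Walk from origin (0, 0):
  seg 1: left by d8 = 49/3 → (-49/3, 0)
  seg 2: up by d5 = -503/60 → (-49/3, -503/60)
  seg 3: right by d3 = 17/2 → (-47/6, -503/60)
  seg 4: down by d6 = -25/4 → (-47/6, -32/15)
  seg 5: up by d2 = 4 → (-47/6, 28/15)
  seg 6: left by d1 = 6 → (-83/6, 28/15)
  seg 7: right by d5 = -503/60 → (-1333/60, 28/15)
  seg 8: down by d1 = 6 → (-1333/60, -62/15)

d5 = -503/60
d6 = -25/4
d7 = 29/2
d8 = 49/3
d9 = 707/30
endpoint = (-1333/60, -62/15)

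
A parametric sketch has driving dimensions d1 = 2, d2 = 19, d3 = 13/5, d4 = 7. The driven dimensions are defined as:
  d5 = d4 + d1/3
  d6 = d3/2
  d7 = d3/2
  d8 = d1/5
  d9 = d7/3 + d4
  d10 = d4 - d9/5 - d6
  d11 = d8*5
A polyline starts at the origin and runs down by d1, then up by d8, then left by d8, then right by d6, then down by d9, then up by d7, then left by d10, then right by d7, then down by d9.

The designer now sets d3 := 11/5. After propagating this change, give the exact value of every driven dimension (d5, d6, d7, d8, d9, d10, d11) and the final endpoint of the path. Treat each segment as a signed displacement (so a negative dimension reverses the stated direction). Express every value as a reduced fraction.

Apply edit: d3 := 11/5
  d5 = d4 + d1/3 = 23/3
  d6 = d3/2 = 11/10
  d7 = d3/2 = 11/10
  d8 = d1/5 = 2/5
  d9 = d7/3 + d4 = 221/30
  d10 = d4 - d9/5 - d6 = 332/75
  d11 = d8*5 = 2
Walk from origin (0, 0):
  seg 1: down by d1 = 2 → (0, -2)
  seg 2: up by d8 = 2/5 → (0, -8/5)
  seg 3: left by d8 = 2/5 → (-2/5, -8/5)
  seg 4: right by d6 = 11/10 → (7/10, -8/5)
  seg 5: down by d9 = 221/30 → (7/10, -269/30)
  seg 6: up by d7 = 11/10 → (7/10, -118/15)
  seg 7: left by d10 = 332/75 → (-559/150, -118/15)
  seg 8: right by d7 = 11/10 → (-197/75, -118/15)
  seg 9: down by d9 = 221/30 → (-197/75, -457/30)

d5 = 23/3
d6 = 11/10
d7 = 11/10
d8 = 2/5
d9 = 221/30
d10 = 332/75
d11 = 2
endpoint = (-197/75, -457/30)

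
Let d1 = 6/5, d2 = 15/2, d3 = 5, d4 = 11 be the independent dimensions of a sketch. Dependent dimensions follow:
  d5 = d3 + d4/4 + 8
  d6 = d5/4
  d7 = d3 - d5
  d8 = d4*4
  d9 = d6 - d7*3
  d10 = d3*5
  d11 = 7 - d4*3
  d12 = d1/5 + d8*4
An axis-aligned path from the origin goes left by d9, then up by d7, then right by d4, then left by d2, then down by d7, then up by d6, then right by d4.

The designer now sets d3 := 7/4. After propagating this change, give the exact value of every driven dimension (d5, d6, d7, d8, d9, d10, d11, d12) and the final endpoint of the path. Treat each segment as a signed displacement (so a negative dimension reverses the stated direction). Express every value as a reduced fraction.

d5 = 25/2
d6 = 25/8
d7 = -43/4
d8 = 44
d9 = 283/8
d10 = 35/4
d11 = -26
d12 = 4406/25
endpoint = (-167/8, 25/8)

Apply edit: d3 := 7/4
  d5 = d3 + d4/4 + 8 = 25/2
  d6 = d5/4 = 25/8
  d7 = d3 - d5 = -43/4
  d8 = d4*4 = 44
  d9 = d6 - d7*3 = 283/8
  d10 = d3*5 = 35/4
  d11 = 7 - d4*3 = -26
  d12 = d1/5 + d8*4 = 4406/25
Walk from origin (0, 0):
  seg 1: left by d9 = 283/8 → (-283/8, 0)
  seg 2: up by d7 = -43/4 → (-283/8, -43/4)
  seg 3: right by d4 = 11 → (-195/8, -43/4)
  seg 4: left by d2 = 15/2 → (-255/8, -43/4)
  seg 5: down by d7 = -43/4 → (-255/8, 0)
  seg 6: up by d6 = 25/8 → (-255/8, 25/8)
  seg 7: right by d4 = 11 → (-167/8, 25/8)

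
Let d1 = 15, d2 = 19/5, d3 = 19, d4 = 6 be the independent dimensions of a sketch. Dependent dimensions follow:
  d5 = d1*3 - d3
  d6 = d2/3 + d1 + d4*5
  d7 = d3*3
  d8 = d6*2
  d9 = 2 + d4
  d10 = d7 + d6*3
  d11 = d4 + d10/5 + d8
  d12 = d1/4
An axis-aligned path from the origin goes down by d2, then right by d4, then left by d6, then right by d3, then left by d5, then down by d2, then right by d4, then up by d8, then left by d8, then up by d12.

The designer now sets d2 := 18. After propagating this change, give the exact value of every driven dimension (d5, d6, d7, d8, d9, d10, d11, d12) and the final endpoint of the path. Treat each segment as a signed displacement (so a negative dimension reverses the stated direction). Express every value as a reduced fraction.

Apply edit: d2 := 18
  d5 = d1*3 - d3 = 26
  d6 = d2/3 + d1 + d4*5 = 51
  d7 = d3*3 = 57
  d8 = d6*2 = 102
  d9 = 2 + d4 = 8
  d10 = d7 + d6*3 = 210
  d11 = d4 + d10/5 + d8 = 150
  d12 = d1/4 = 15/4
Walk from origin (0, 0):
  seg 1: down by d2 = 18 → (0, -18)
  seg 2: right by d4 = 6 → (6, -18)
  seg 3: left by d6 = 51 → (-45, -18)
  seg 4: right by d3 = 19 → (-26, -18)
  seg 5: left by d5 = 26 → (-52, -18)
  seg 6: down by d2 = 18 → (-52, -36)
  seg 7: right by d4 = 6 → (-46, -36)
  seg 8: up by d8 = 102 → (-46, 66)
  seg 9: left by d8 = 102 → (-148, 66)
  seg 10: up by d12 = 15/4 → (-148, 279/4)

d5 = 26
d6 = 51
d7 = 57
d8 = 102
d9 = 8
d10 = 210
d11 = 150
d12 = 15/4
endpoint = (-148, 279/4)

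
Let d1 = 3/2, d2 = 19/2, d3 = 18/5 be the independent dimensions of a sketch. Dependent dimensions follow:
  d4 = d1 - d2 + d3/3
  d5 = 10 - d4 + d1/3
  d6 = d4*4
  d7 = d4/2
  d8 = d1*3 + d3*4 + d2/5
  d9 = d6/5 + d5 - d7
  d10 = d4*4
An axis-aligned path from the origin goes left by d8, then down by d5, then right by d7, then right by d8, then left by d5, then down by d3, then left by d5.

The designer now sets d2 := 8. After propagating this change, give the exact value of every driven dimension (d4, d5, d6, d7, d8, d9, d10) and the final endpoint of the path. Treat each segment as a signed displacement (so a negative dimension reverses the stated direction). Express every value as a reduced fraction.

d4 = -53/10
d5 = 79/5
d6 = -106/5
d7 = -53/20
d8 = 41/2
d9 = 1421/100
d10 = -106/5
endpoint = (-137/4, -97/5)

Apply edit: d2 := 8
  d4 = d1 - d2 + d3/3 = -53/10
  d5 = 10 - d4 + d1/3 = 79/5
  d6 = d4*4 = -106/5
  d7 = d4/2 = -53/20
  d8 = d1*3 + d3*4 + d2/5 = 41/2
  d9 = d6/5 + d5 - d7 = 1421/100
  d10 = d4*4 = -106/5
Walk from origin (0, 0):
  seg 1: left by d8 = 41/2 → (-41/2, 0)
  seg 2: down by d5 = 79/5 → (-41/2, -79/5)
  seg 3: right by d7 = -53/20 → (-463/20, -79/5)
  seg 4: right by d8 = 41/2 → (-53/20, -79/5)
  seg 5: left by d5 = 79/5 → (-369/20, -79/5)
  seg 6: down by d3 = 18/5 → (-369/20, -97/5)
  seg 7: left by d5 = 79/5 → (-137/4, -97/5)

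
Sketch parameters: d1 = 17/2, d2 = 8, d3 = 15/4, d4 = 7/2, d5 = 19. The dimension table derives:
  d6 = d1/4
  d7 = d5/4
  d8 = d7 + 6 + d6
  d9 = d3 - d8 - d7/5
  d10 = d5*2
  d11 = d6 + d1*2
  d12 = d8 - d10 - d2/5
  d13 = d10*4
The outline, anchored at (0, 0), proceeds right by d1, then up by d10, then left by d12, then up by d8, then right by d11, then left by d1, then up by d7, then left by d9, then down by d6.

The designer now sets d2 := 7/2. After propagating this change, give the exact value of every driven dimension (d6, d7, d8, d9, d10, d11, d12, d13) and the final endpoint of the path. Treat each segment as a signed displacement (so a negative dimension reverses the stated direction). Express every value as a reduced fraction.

d6 = 17/8
d7 = 19/4
d8 = 103/8
d9 = -403/40
d10 = 38
d11 = 153/8
d12 = -1033/40
d13 = 152
endpoint = (2201/40, 107/2)

Apply edit: d2 := 7/2
  d6 = d1/4 = 17/8
  d7 = d5/4 = 19/4
  d8 = d7 + 6 + d6 = 103/8
  d9 = d3 - d8 - d7/5 = -403/40
  d10 = d5*2 = 38
  d11 = d6 + d1*2 = 153/8
  d12 = d8 - d10 - d2/5 = -1033/40
  d13 = d10*4 = 152
Walk from origin (0, 0):
  seg 1: right by d1 = 17/2 → (17/2, 0)
  seg 2: up by d10 = 38 → (17/2, 38)
  seg 3: left by d12 = -1033/40 → (1373/40, 38)
  seg 4: up by d8 = 103/8 → (1373/40, 407/8)
  seg 5: right by d11 = 153/8 → (1069/20, 407/8)
  seg 6: left by d1 = 17/2 → (899/20, 407/8)
  seg 7: up by d7 = 19/4 → (899/20, 445/8)
  seg 8: left by d9 = -403/40 → (2201/40, 445/8)
  seg 9: down by d6 = 17/8 → (2201/40, 107/2)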